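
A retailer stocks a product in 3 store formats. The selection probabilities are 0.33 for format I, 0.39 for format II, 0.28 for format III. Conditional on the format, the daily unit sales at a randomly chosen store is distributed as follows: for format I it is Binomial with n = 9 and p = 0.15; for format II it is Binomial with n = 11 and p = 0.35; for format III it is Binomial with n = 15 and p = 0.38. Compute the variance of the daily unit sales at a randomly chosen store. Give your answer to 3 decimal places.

Per component, I: μ=1.35, E[X²]=2.97; II: μ=3.85, E[X²]=17.325; III: μ=5.7, E[X²]=36.024.
E[X] = 0.33·1.35 + 0.39·3.85 + 0.28·5.7 = 3.543.
E[X²] = 0.33·2.97 + 0.39·17.325 + 0.28·36.024 = 17.8236.
Var(X) = E[X²] − (E[X])² = 17.8236 − 12.5528 = 5.27072.

5.271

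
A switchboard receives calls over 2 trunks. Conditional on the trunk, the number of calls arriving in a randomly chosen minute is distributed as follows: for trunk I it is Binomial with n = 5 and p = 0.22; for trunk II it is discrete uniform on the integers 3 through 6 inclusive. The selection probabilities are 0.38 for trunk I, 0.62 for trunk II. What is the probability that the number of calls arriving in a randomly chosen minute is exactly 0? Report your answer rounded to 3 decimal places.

0.110

Conditional on each trunk, P(X = 0): I: 0.288717; II: 0.
By total probability, P(X = 0) = 0.38·0.288717 + 0.62·0 = 0.109713.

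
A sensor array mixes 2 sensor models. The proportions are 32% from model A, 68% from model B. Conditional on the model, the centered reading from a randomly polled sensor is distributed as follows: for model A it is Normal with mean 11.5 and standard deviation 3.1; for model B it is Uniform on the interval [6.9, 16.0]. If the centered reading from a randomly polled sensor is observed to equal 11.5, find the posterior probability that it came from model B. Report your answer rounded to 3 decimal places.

Likelihoods f(11.5 | ·): A: 0.128691; B: 0.10989.
Posterior ∝ prior × likelihood. Numerator for B: 0.68·0.10989 = 0.0747253.
Normalizing constant: 0.32·0.128691 + 0.68·0.10989 = 0.115906.
P(B | observation) = 0.0747253 / 0.115906 = 0.644704.

0.645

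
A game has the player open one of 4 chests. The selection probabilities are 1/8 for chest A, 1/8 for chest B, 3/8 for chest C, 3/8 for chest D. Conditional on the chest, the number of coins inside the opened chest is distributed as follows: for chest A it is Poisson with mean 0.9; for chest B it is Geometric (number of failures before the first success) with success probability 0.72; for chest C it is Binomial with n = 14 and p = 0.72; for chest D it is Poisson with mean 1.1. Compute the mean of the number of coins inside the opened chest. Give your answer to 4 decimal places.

4.3536

Component means — A: 0.9; B: 0.388889; C: 10.08; D: 1.1.
E[X] = 0.125·0.9 + 0.125·0.388889 + 0.375·10.08 + 0.375·1.1 = 4.35361.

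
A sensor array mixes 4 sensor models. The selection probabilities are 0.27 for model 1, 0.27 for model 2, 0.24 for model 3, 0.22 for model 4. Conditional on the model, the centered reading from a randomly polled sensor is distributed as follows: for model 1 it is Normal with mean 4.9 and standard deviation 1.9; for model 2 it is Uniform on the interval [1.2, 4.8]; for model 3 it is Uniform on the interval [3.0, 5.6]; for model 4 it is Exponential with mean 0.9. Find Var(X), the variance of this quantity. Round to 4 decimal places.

Per component, 1: μ=4.9, E[X²]=27.62; 2: μ=3, E[X²]=10.08; 3: μ=4.3, E[X²]=19.0533; 4: μ=0.9, E[X²]=1.62.
E[X] = 0.27·4.9 + 0.27·3 + 0.24·4.3 + 0.22·0.9 = 3.363.
E[X²] = 0.27·27.62 + 0.27·10.08 + 0.24·19.0533 + 0.22·1.62 = 15.1082.
Var(X) = E[X²] − (E[X])² = 15.1082 − 11.3098 = 3.79843.

3.7984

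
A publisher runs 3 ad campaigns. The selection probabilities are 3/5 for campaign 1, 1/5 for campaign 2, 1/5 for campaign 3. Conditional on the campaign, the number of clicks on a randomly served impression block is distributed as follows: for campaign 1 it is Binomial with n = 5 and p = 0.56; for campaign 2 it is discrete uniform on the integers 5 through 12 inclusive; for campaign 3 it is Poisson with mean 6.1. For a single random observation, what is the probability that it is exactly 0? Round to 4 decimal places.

Conditional on each campaign, P(X = 0): 1: 0.0164916; 2: 0; 3: 0.00224287.
By total probability, P(X = 0) = 0.6·0.0164916 + 0.2·0 + 0.2·0.00224287 = 0.0103435.

0.0103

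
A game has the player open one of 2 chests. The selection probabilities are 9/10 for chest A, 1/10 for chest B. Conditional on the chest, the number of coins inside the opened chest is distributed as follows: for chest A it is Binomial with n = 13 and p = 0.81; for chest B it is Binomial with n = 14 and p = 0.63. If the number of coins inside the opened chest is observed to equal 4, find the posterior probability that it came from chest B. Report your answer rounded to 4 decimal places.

Likelihoods P(X=4 | ·): A: 9.93181e-05; B: 0.00758252.
Posterior ∝ prior × likelihood. Numerator for B: 0.1·0.00758252 = 0.000758252.
Normalizing constant: 0.9·9.93181e-05 + 0.1·0.00758252 = 0.000847638.
P(B | observation) = 0.000758252 / 0.000847638 = 0.894547.

0.8945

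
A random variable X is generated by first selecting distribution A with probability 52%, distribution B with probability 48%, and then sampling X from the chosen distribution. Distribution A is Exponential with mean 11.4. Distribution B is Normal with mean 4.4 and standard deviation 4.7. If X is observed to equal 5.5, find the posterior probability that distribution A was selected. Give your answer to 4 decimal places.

0.4153

Likelihoods f(5.5 | ·): A: 0.0541461; B: 0.0825882.
Posterior ∝ prior × likelihood. Numerator for A: 0.52·0.0541461 = 0.028156.
Normalizing constant: 0.52·0.0541461 + 0.48·0.0825882 = 0.0677983.
P(A | observation) = 0.028156 / 0.0677983 = 0.41529.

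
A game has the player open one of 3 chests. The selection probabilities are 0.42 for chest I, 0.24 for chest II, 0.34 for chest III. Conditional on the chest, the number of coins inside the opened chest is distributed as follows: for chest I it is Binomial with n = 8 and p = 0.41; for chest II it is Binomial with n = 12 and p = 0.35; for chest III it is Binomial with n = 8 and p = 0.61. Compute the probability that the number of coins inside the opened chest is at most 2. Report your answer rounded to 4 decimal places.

Conditional on each chest, P(X ≤ 2): I: 0.294846; II: 0.151288; III: 0.0438932.
By total probability, P(X ≤ 2) = 0.42·0.294846 + 0.24·0.151288 + 0.34·0.0438932 = 0.175068.

0.1751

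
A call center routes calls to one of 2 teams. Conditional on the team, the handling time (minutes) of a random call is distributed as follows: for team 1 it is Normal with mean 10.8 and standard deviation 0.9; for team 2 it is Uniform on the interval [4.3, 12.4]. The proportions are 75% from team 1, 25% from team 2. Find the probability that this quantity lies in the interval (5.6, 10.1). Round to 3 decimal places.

Conditional on each team, P(5.6 < X < 10.1): 1: 0.21835; 2: 0.555556.
By total probability, P(5.6 < X < 10.1) = 0.75·0.21835 + 0.25·0.555556 = 0.302651.

0.303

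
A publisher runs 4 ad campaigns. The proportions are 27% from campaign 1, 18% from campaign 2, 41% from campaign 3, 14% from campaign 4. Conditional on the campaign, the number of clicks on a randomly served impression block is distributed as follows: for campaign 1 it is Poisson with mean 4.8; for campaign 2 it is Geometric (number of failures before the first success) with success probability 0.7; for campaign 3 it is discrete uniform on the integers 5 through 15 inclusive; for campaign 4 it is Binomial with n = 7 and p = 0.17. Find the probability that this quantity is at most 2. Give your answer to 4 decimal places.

Conditional on each campaign, P(X ≤ 2): 1: 0.142539; 2: 0.973; 3: 0; 4: 0.89948.
By total probability, P(X ≤ 2) = 0.27·0.142539 + 0.18·0.973 + 0.41·0 + 0.14·0.89948 = 0.339553.

0.3396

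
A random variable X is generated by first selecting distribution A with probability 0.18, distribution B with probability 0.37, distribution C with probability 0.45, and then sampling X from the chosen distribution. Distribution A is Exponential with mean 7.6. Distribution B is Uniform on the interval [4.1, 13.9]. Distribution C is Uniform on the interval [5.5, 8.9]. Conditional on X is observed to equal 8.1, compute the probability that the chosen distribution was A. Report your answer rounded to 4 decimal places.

Likelihoods f(8.1 | ·): A: 0.0453231; B: 0.102041; C: 0.294118.
Posterior ∝ prior × likelihood. Numerator for A: 0.18·0.0453231 = 0.00815816.
Normalizing constant: 0.18·0.0453231 + 0.37·0.102041 + 0.45·0.294118 = 0.178266.
P(A | observation) = 0.00815816 / 0.178266 = 0.0457639.

0.0458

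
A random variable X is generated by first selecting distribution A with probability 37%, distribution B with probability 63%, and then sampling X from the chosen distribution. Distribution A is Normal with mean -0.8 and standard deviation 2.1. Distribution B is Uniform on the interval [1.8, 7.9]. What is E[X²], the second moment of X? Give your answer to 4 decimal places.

For each component E[X²] = Var + (mean)², giving A: 5.05; B: 26.6233.
Overall E[X²] = 0.37·5.05 + 0.63·26.6233 = 18.6412.

18.6412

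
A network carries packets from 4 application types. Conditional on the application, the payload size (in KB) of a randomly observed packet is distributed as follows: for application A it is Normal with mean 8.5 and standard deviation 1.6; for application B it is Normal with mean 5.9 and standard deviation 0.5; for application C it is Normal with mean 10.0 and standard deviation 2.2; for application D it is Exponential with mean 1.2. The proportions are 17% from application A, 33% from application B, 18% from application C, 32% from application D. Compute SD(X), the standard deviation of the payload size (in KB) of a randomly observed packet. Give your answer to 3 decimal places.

Per component, A: μ=8.5, E[X²]=74.81; B: μ=5.9, E[X²]=35.06; C: μ=10, E[X²]=104.84; D: μ=1.2, E[X²]=2.88.
E[X] = 0.17·8.5 + 0.33·5.9 + 0.18·10 + 0.32·1.2 = 5.576.
E[X²] = 0.17·74.81 + 0.33·35.06 + 0.18·104.84 + 0.32·2.88 = 44.0803.
Var(X) = E[X²] − (E[X])² = 44.0803 − 31.0918 = 12.9885.
SD(X) = √12.9885 = 3.60396.

3.604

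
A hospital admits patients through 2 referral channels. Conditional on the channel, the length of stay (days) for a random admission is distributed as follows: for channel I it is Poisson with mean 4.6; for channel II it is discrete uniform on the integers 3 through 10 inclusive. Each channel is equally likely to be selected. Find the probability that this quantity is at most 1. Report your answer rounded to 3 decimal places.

0.028

Conditional on each channel, P(X ≤ 1): I: 0.0562903; II: 0.
By total probability, P(X ≤ 1) = 0.5·0.0562903 + 0.5·0 = 0.0281451.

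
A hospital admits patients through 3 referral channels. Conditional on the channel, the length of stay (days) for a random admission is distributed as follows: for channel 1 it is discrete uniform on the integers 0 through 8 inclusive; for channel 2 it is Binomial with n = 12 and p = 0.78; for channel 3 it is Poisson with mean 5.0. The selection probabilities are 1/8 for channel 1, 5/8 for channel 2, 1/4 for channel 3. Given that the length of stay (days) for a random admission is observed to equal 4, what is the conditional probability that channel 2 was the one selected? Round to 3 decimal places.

Likelihoods P(X=4 | ·): 1: 0.111111; 2: 0.00100546; 3: 0.175467.
Posterior ∝ prior × likelihood. Numerator for 2: 0.625·0.00100546 = 0.000628413.
Normalizing constant: 0.125·0.111111 + 0.625·0.00100546 + 0.25·0.175467 = 0.0583841.
P(2 | observation) = 0.000628413 / 0.0583841 = 0.0107634.

0.011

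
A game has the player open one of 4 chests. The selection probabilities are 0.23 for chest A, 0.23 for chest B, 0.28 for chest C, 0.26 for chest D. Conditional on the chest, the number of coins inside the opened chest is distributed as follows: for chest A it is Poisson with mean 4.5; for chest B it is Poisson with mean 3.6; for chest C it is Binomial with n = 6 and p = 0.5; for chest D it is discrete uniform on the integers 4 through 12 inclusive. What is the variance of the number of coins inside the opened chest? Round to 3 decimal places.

7.938

Per component, A: μ=4.5, E[X²]=24.75; B: μ=3.6, E[X²]=16.56; C: μ=3, E[X²]=10.5; D: μ=8, E[X²]=70.6667.
E[X] = 0.23·4.5 + 0.23·3.6 + 0.28·3 + 0.26·8 = 4.783.
E[X²] = 0.23·24.75 + 0.23·16.56 + 0.28·10.5 + 0.26·70.6667 = 30.8146.
Var(X) = E[X²] − (E[X])² = 30.8146 − 22.8771 = 7.93754.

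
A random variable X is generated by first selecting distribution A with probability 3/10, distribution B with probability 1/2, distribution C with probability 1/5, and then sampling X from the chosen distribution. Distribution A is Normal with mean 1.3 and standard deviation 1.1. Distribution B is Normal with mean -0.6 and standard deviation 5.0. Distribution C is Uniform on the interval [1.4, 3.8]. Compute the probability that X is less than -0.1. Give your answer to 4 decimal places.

Conditional on each component, P(X < -0.1): A: 0.101557; B: 0.539828; C: 0.
By total probability, P(X < -0.1) = 0.3·0.101557 + 0.5·0.539828 + 0.2·0 = 0.300381.

0.3004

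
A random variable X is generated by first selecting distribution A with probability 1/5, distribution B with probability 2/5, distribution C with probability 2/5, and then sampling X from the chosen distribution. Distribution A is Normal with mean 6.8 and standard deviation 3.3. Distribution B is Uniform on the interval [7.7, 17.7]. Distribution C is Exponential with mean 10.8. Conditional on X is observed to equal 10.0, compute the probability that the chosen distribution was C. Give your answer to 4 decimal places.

0.2103

Likelihoods f(10.0 | ·): A: 0.0755457; B: 0.1; C: 0.0366819.
Posterior ∝ prior × likelihood. Numerator for C: 0.4·0.0366819 = 0.0146728.
Normalizing constant: 0.2·0.0755457 + 0.4·0.1 + 0.4·0.0366819 = 0.0697819.
P(C | observation) = 0.0146728 / 0.0697819 = 0.210266.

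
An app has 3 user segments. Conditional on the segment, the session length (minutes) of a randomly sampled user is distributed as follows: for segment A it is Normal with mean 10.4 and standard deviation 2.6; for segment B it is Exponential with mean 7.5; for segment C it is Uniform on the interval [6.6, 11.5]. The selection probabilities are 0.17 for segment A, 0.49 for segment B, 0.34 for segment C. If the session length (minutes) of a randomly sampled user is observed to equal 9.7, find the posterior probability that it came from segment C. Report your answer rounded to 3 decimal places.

0.617

Likelihoods f(9.7 | ·): A: 0.147978; B: 0.0365806; C: 0.204082.
Posterior ∝ prior × likelihood. Numerator for C: 0.34·0.204082 = 0.0693878.
Normalizing constant: 0.17·0.147978 + 0.49·0.0365806 + 0.34·0.204082 = 0.112469.
P(C | observation) = 0.0693878 / 0.112469 = 0.616953.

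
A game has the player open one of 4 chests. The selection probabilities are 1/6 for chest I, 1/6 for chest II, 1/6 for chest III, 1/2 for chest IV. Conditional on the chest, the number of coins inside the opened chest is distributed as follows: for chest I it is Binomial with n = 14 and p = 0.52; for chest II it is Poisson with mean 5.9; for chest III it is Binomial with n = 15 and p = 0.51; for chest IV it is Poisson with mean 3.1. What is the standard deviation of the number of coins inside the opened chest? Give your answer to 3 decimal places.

2.778

Per component, I: μ=7.28, E[X²]=56.4928; II: μ=5.9, E[X²]=40.71; III: μ=7.65, E[X²]=62.271; IV: μ=3.1, E[X²]=12.71.
E[X] = 0.166667·7.28 + 0.166667·5.9 + 0.166667·7.65 + 0.5·3.1 = 5.02167.
E[X²] = 0.166667·56.4928 + 0.166667·40.71 + 0.166667·62.271 + 0.5·12.71 = 32.934.
Var(X) = E[X²] − (E[X])² = 32.934 − 25.2171 = 7.71683.
SD(X) = √7.71683 = 2.77792.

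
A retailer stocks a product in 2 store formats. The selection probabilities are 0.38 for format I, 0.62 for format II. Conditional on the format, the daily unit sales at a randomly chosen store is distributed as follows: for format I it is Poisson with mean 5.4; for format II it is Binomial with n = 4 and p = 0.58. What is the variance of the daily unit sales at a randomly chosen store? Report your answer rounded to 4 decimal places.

4.8911

Per component, I: μ=5.4, E[X²]=34.56; II: μ=2.32, E[X²]=6.3568.
E[X] = 0.38·5.4 + 0.62·2.32 = 3.4904.
E[X²] = 0.38·34.56 + 0.62·6.3568 = 17.074.
Var(X) = E[X²] − (E[X])² = 17.074 − 12.1829 = 4.89112.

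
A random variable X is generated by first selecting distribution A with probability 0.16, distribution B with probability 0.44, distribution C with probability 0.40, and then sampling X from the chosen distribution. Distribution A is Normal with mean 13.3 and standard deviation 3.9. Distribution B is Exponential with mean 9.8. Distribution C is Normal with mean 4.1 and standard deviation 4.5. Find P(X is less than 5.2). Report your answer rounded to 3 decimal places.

Conditional on each component, P(X < 5.2): A: 0.0189043; B: 0.411755; C: 0.596557.
By total probability, P(X < 5.2) = 0.16·0.0189043 + 0.44·0.411755 + 0.4·0.596557 = 0.42282.

0.423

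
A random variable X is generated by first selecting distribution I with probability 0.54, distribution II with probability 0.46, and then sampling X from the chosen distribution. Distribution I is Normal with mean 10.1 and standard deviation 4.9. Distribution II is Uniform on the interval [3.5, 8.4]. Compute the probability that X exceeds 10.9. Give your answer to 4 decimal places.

0.2350

Conditional on each component, P(X > 10.9): I: 0.435155; II: 0.
By total probability, P(X > 10.9) = 0.54·0.435155 + 0.46·0 = 0.234984.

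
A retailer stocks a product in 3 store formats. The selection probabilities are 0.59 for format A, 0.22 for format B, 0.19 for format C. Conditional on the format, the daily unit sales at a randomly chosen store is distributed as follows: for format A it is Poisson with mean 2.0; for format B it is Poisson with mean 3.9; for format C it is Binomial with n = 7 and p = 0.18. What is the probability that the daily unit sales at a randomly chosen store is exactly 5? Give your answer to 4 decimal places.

0.0553

Conditional on each format, P(X = 5): A: 0.0360894; B: 0.152193; C: 0.00266815.
By total probability, P(X = 5) = 0.59·0.0360894 + 0.22·0.152193 + 0.19·0.00266815 = 0.0552821.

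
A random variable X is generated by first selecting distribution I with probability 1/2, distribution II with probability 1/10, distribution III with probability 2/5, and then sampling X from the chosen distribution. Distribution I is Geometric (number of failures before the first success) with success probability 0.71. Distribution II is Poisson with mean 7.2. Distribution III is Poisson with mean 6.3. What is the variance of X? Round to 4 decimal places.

12.8084

Per component, I: μ=0.408451, E[X²]=0.742115; II: μ=7.2, E[X²]=59.04; III: μ=6.3, E[X²]=45.99.
E[X] = 0.5·0.408451 + 0.1·7.2 + 0.4·6.3 = 3.44423.
E[X²] = 0.5·0.742115 + 0.1·59.04 + 0.4·45.99 = 24.6711.
Var(X) = E[X²] − (E[X])² = 24.6711 − 11.8627 = 12.8084.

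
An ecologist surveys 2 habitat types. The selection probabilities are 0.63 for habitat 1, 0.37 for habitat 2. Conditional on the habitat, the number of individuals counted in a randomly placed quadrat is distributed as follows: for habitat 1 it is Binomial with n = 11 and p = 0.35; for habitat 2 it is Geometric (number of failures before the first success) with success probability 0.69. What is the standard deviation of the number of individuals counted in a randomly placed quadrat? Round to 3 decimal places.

2.124

Per component, 1: μ=3.85, E[X²]=17.325; 2: μ=0.449275, E[X²]=0.852972.
E[X] = 0.63·3.85 + 0.37·0.449275 = 2.59173.
E[X²] = 0.63·17.325 + 0.37·0.852972 = 11.2303.
Var(X) = E[X²] − (E[X])² = 11.2303 − 6.71707 = 4.51328.
SD(X) = √4.51328 = 2.12445.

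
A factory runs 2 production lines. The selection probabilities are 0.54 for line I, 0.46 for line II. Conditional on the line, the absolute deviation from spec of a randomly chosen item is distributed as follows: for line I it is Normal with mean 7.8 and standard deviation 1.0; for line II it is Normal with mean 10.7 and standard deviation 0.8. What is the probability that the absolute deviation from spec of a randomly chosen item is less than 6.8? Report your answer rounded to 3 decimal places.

0.086

Conditional on each line, P(X < 6.8): I: 0.158655; II: 5.44042e-07.
By total probability, P(X < 6.8) = 0.54·0.158655 + 0.46·5.44042e-07 = 0.0856741.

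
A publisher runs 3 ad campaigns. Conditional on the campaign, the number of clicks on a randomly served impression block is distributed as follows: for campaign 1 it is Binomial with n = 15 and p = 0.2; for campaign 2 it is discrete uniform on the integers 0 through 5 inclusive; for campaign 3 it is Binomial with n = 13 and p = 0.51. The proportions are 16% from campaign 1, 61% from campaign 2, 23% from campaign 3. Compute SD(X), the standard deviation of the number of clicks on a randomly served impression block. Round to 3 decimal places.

2.411

Per component, 1: μ=3, E[X²]=11.4; 2: μ=2.5, E[X²]=9.16667; 3: μ=6.63, E[X²]=47.2056.
E[X] = 0.16·3 + 0.61·2.5 + 0.23·6.63 = 3.5299.
E[X²] = 0.16·11.4 + 0.61·9.16667 + 0.23·47.2056 = 18.273.
Var(X) = E[X²] − (E[X])² = 18.273 − 12.4602 = 5.81276.
SD(X) = √5.81276 = 2.41097.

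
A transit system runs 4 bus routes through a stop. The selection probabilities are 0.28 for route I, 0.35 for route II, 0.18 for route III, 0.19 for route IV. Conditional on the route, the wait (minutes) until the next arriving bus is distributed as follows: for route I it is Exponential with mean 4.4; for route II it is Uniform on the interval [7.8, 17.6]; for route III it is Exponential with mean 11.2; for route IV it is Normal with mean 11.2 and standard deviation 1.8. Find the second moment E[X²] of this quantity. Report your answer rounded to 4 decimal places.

139.7019

For each component E[X²] = Var + (mean)², giving I: 38.72; II: 169.293; III: 250.88; IV: 128.68.
Overall E[X²] = 0.28·38.72 + 0.35·169.293 + 0.18·250.88 + 0.19·128.68 = 139.702.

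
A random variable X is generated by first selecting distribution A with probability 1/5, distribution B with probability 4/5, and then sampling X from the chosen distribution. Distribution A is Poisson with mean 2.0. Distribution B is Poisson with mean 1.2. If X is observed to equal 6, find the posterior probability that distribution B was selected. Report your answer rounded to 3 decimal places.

Likelihoods P(X=6 | ·): A: 0.0120298; B: 0.00124911.
Posterior ∝ prior × likelihood. Numerator for B: 0.8·0.00124911 = 0.00099929.
Normalizing constant: 0.2·0.0120298 + 0.8·0.00124911 = 0.00340525.
P(B | observation) = 0.00099929 / 0.00340525 = 0.293456.

0.293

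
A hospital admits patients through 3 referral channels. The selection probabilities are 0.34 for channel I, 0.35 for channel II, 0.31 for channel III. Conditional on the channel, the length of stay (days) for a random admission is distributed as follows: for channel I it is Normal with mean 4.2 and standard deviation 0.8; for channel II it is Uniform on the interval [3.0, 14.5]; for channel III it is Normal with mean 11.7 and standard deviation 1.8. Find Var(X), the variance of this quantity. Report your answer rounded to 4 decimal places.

14.4159

Per component, I: μ=4.2, E[X²]=18.28; II: μ=8.75, E[X²]=87.5833; III: μ=11.7, E[X²]=140.13.
E[X] = 0.34·4.2 + 0.35·8.75 + 0.31·11.7 = 8.1175.
E[X²] = 0.34·18.28 + 0.35·87.5833 + 0.31·140.13 = 80.3097.
Var(X) = E[X²] − (E[X])² = 80.3097 − 65.8938 = 14.4159.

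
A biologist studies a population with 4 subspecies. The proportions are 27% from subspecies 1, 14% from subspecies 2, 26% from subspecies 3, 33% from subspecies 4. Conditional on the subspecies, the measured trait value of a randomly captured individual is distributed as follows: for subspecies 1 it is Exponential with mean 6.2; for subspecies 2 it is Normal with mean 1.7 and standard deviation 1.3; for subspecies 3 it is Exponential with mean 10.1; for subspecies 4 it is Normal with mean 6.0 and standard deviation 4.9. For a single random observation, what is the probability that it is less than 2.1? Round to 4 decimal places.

Conditional on each subspecies, P(X < 2.1): 1: 0.287311; 2: 0.620842; 3: 0.187729; 4: 0.21304.
By total probability, P(X < 2.1) = 0.27·0.287311 + 0.14·0.620842 + 0.26·0.187729 + 0.33·0.21304 = 0.283604.

0.2836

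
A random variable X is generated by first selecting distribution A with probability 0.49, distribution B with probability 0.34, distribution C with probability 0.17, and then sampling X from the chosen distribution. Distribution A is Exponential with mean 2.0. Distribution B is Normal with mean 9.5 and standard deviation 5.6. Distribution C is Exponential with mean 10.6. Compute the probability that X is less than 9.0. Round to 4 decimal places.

0.7397

Conditional on each component, P(X < 9.0): A: 0.988891; B: 0.464427; C: 0.572182.
By total probability, P(X < 9.0) = 0.49·0.988891 + 0.34·0.464427 + 0.17·0.572182 = 0.739733.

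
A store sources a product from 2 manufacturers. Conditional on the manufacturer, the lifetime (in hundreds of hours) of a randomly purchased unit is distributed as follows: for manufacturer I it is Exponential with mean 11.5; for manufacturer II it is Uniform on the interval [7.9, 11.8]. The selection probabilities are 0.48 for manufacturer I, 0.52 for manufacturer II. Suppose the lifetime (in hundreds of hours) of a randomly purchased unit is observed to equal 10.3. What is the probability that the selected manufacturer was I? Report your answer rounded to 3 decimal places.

0.113

Likelihoods f(10.3 | ·): I: 0.0355079; II: 0.25641.
Posterior ∝ prior × likelihood. Numerator for I: 0.48·0.0355079 = 0.0170438.
Normalizing constant: 0.48·0.0355079 + 0.52·0.25641 = 0.150377.
P(I | observation) = 0.0170438 / 0.150377 = 0.11334.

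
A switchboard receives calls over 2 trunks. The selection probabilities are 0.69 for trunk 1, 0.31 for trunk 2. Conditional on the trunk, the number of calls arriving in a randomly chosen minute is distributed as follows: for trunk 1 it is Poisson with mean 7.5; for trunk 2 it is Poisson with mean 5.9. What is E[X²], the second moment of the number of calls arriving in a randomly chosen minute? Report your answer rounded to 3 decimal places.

56.608

For each component E[X²] = Var + (mean)², giving 1: 63.75; 2: 40.71.
Overall E[X²] = 0.69·63.75 + 0.31·40.71 = 56.6076.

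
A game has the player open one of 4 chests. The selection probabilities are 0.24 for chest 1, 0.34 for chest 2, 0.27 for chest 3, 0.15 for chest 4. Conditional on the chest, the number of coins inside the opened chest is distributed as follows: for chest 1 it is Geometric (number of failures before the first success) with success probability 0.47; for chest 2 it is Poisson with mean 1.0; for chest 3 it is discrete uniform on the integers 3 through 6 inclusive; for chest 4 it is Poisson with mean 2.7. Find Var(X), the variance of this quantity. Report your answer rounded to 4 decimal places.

3.8888

Per component, 1: μ=1.12766, E[X²]=3.67089; 2: μ=1, E[X²]=2; 3: μ=4.5, E[X²]=21.5; 4: μ=2.7, E[X²]=9.99.
E[X] = 0.24·1.12766 + 0.34·1 + 0.27·4.5 + 0.15·2.7 = 2.23064.
E[X²] = 0.24·3.67089 + 0.34·2 + 0.27·21.5 + 0.15·9.99 = 8.86451.
Var(X) = E[X²] − (E[X])² = 8.86451 − 4.97575 = 3.88877.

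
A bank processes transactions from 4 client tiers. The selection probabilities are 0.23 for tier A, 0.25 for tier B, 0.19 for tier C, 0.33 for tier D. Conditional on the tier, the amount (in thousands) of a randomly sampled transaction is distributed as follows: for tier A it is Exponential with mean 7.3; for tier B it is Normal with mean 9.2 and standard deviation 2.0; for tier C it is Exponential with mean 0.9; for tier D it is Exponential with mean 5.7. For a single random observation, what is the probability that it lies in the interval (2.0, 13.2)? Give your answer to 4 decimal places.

0.6018

Conditional on each tier, P(2.0 < X < 13.2): A: 0.596407; B: 0.977091; C: 0.108368; D: 0.605382.
By total probability, P(2.0 < X < 13.2) = 0.23·0.596407 + 0.25·0.977091 + 0.19·0.108368 + 0.33·0.605382 = 0.601812.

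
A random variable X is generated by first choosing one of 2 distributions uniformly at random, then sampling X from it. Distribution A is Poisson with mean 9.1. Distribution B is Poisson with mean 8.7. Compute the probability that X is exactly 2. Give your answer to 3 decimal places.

Conditional on each component, P(X = 2): A: 0.00462352; B: 0.00630444.
By total probability, P(X = 2) = 0.5·0.00462352 + 0.5·0.00630444 = 0.00546398.

0.005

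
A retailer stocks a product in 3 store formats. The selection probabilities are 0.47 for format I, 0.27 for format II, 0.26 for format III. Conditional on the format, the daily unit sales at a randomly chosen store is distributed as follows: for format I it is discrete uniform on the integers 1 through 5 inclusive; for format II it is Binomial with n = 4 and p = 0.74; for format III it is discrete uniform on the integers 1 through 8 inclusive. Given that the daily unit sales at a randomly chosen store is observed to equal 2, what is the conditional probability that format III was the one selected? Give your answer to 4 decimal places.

Likelihoods P(X=2 | ·): I: 0.2; II: 0.222107; III: 0.125.
Posterior ∝ prior × likelihood. Numerator for III: 0.26·0.125 = 0.0325.
Normalizing constant: 0.47·0.2 + 0.27·0.222107 + 0.26·0.125 = 0.186469.
P(III | observation) = 0.0325 / 0.186469 = 0.174292.

0.1743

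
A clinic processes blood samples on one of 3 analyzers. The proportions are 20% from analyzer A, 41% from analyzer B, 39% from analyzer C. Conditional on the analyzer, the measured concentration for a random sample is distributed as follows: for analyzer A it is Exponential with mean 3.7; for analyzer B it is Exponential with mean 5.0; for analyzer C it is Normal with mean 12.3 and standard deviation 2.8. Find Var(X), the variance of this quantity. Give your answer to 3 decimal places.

Per component, A: μ=3.7, E[X²]=27.38; B: μ=5, E[X²]=50; C: μ=12.3, E[X²]=159.13.
E[X] = 0.2·3.7 + 0.41·5 + 0.39·12.3 = 7.587.
E[X²] = 0.2·27.38 + 0.41·50 + 0.39·159.13 = 88.0367.
Var(X) = E[X²] − (E[X])² = 88.0367 − 57.5626 = 30.4741.

30.474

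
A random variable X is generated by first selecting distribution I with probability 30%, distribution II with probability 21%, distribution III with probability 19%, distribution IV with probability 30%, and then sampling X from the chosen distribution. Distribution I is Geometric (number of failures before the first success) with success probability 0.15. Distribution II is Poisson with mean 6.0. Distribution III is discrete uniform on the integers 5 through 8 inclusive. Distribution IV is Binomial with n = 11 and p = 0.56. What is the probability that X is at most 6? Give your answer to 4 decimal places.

Conditional on each component, P(X ≤ 6): I: 0.679423; II: 0.606303; III: 0.5; IV: 0.576391.
By total probability, P(X ≤ 6) = 0.3·0.679423 + 0.21·0.606303 + 0.19·0.5 + 0.3·0.576391 = 0.599068.

0.5991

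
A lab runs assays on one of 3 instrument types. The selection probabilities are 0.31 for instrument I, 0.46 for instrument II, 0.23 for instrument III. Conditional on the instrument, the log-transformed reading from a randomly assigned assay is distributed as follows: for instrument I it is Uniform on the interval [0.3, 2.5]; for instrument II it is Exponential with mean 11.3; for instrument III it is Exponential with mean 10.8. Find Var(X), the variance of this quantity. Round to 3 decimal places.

105.992

Per component, I: μ=1.4, E[X²]=2.36333; II: μ=11.3, E[X²]=255.38; III: μ=10.8, E[X²]=233.28.
E[X] = 0.31·1.4 + 0.46·11.3 + 0.23·10.8 = 8.116.
E[X²] = 0.31·2.36333 + 0.46·255.38 + 0.23·233.28 = 171.862.
Var(X) = E[X²] − (E[X])² = 171.862 − 65.8695 = 105.992.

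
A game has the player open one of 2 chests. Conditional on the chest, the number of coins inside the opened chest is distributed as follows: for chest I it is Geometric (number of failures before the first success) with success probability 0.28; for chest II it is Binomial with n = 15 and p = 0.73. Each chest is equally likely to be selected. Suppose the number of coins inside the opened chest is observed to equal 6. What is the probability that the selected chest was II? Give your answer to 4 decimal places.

0.1290

Likelihoods P(X=6 | ·): I: 0.0390079; II: 0.00577584.
Posterior ∝ prior × likelihood. Numerator for II: 0.5·0.00577584 = 0.00288792.
Normalizing constant: 0.5·0.0390079 + 0.5·0.00577584 = 0.0223919.
P(II | observation) = 0.00288792 / 0.0223919 = 0.128972.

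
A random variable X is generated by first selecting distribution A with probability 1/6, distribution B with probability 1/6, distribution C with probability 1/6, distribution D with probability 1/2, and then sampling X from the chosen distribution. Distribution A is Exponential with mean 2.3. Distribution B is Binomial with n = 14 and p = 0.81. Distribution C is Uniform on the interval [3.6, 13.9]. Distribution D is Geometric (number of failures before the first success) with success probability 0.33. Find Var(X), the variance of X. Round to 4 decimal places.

20.3939

Per component, A: μ=2.3, E[X²]=10.58; B: μ=11.34, E[X²]=130.75; C: μ=8.75, E[X²]=85.4033; D: μ=2.0303, E[X²]=10.2746.
E[X] = 0.166667·2.3 + 0.166667·11.34 + 0.166667·8.75 + 0.5·2.0303 = 4.74682.
E[X²] = 0.166667·10.58 + 0.166667·130.75 + 0.166667·85.4033 + 0.5·10.2746 = 42.9262.
Var(X) = E[X²] − (E[X])² = 42.9262 − 22.5323 = 20.3939.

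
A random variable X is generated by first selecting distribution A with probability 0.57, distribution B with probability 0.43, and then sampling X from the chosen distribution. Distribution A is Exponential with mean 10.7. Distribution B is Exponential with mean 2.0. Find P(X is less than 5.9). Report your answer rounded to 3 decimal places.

0.649

Conditional on each component, P(X < 5.9): A: 0.423858; B: 0.94766.
By total probability, P(X < 5.9) = 0.57·0.423858 + 0.43·0.94766 = 0.649093.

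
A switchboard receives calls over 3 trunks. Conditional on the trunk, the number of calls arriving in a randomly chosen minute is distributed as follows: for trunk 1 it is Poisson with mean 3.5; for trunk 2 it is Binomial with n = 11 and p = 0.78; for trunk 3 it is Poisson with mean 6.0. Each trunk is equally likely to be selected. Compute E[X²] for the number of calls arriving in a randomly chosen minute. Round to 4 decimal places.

44.4180

For each component E[X²] = Var + (mean)², giving 1: 15.75; 2: 75.504; 3: 42.
Overall E[X²] = 0.333333·15.75 + 0.333333·75.504 + 0.333333·42 = 44.418.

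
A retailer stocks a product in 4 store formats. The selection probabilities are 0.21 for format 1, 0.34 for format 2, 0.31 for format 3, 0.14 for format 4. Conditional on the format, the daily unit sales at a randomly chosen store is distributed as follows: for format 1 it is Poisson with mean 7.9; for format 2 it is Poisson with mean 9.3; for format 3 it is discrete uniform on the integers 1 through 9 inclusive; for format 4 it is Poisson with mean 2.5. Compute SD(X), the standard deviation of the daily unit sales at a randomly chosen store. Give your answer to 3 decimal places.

Per component, 1: μ=7.9, E[X²]=70.31; 2: μ=9.3, E[X²]=95.79; 3: μ=5, E[X²]=31.6667; 4: μ=2.5, E[X²]=8.75.
E[X] = 0.21·7.9 + 0.34·9.3 + 0.31·5 + 0.14·2.5 = 6.721.
E[X²] = 0.21·70.31 + 0.34·95.79 + 0.31·31.6667 + 0.14·8.75 = 58.3754.
Var(X) = E[X²] − (E[X])² = 58.3754 − 45.1718 = 13.2035.
SD(X) = √13.2035 = 3.63367.

3.634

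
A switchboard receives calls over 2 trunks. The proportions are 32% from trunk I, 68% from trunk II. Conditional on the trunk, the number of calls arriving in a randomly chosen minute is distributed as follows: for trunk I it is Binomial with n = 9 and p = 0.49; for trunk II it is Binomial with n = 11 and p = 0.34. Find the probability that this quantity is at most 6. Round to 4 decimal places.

Conditional on each trunk, P(X ≤ 6): I: 0.919612; II: 0.957029.
By total probability, P(X ≤ 6) = 0.32·0.919612 + 0.68·0.957029 = 0.945055.

0.9451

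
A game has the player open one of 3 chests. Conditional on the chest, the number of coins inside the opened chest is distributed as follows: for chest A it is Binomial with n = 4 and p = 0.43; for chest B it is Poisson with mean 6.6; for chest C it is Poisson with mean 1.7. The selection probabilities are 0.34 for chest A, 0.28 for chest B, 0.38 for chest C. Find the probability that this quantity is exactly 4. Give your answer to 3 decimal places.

Conditional on each chest, P(X = 4): A: 0.034188; B: 0.107553; C: 0.0635746.
By total probability, P(X = 4) = 0.34·0.034188 + 0.28·0.107553 + 0.38·0.0635746 = 0.065897.

0.066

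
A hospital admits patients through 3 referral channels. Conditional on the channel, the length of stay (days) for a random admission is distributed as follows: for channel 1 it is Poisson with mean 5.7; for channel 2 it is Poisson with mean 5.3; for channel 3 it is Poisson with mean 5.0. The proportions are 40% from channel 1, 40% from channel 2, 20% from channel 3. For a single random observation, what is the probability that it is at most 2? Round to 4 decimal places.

0.0963

Conditional on each channel, P(X ≤ 2): 1: 0.0767732; 2: 0.101554; 3: 0.124652.
By total probability, P(X ≤ 2) = 0.4·0.0767732 + 0.4·0.101554 + 0.2·0.124652 = 0.0962613.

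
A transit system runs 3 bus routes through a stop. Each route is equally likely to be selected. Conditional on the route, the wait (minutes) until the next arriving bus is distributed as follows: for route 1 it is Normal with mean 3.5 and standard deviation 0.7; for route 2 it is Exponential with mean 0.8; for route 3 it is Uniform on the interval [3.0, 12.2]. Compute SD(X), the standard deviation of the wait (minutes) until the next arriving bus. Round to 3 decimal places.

Per component, 1: μ=3.5, E[X²]=12.74; 2: μ=0.8, E[X²]=1.28; 3: μ=7.6, E[X²]=64.8133.
E[X] = 0.333333·3.5 + 0.333333·0.8 + 0.333333·7.6 = 3.96667.
E[X²] = 0.333333·12.74 + 0.333333·1.28 + 0.333333·64.8133 = 26.2778.
Var(X) = E[X²] − (E[X])² = 26.2778 − 15.7344 = 10.5433.
SD(X) = √10.5433 = 3.24705.

3.247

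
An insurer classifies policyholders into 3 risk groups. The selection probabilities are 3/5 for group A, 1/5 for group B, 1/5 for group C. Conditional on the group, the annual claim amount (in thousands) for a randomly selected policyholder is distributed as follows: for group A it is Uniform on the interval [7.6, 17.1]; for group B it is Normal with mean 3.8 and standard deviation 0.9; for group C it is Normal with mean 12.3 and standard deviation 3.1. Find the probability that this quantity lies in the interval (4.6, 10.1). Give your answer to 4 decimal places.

0.2418

Conditional on each group, P(4.6 < X < 10.1): A: 0.263158; B: 0.187031; C: 0.232454.
By total probability, P(4.6 < X < 10.1) = 0.6·0.263158 + 0.2·0.187031 + 0.2·0.232454 = 0.241792.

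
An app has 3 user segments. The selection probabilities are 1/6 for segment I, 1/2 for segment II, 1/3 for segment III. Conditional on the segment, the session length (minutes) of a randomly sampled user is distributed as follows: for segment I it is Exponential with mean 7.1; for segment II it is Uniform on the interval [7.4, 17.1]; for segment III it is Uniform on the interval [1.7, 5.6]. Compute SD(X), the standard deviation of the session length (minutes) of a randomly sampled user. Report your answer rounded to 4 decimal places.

5.2861

Per component, I: μ=7.1, E[X²]=100.82; II: μ=12.25, E[X²]=157.903; III: μ=3.65, E[X²]=14.59.
E[X] = 0.166667·7.1 + 0.5·12.25 + 0.333333·3.65 = 8.525.
E[X²] = 0.166667·100.82 + 0.5·157.903 + 0.333333·14.59 = 100.618.
Var(X) = E[X²] − (E[X])² = 100.618 − 72.6756 = 27.9427.
SD(X) = √27.9427 = 5.28609.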